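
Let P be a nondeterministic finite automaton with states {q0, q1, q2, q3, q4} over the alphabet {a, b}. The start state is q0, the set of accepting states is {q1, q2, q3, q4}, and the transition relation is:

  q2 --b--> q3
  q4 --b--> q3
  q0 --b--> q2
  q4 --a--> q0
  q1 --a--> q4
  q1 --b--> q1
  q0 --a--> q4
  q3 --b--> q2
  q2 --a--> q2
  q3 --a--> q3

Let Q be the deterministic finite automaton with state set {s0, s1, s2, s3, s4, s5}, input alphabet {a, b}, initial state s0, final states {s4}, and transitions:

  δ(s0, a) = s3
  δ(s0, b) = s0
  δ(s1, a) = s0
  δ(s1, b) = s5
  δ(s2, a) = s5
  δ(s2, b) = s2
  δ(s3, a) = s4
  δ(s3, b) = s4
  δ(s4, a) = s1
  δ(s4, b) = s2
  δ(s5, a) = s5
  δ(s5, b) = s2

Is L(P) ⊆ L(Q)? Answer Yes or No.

No

The string a is in L(P) but not in L(Q).
So L(P) ⊄ L(Q).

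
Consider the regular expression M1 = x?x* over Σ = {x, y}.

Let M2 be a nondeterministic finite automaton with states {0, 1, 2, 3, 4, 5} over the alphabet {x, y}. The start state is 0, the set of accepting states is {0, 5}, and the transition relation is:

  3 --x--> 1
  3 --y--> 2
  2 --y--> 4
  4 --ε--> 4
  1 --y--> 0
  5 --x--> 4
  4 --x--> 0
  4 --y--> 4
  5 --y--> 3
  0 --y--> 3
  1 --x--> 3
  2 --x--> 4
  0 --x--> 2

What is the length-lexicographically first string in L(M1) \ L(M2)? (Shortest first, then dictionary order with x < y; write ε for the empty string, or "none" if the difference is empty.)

The string x is accepted by M1 but not by M2.
No shorter string lies in the difference, and x is the lexicographically first length-1 string in L(M1) \ L(M2).

x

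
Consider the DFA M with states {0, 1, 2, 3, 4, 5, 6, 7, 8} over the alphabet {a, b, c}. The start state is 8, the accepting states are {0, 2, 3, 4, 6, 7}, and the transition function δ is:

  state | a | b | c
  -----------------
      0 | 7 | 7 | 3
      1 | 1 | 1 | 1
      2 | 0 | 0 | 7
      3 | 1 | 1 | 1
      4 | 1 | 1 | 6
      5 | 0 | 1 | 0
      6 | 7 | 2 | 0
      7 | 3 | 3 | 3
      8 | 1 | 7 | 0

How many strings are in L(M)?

The useful subgraph on states {0, 3, 7, 8} is acyclic, so L(M) is finite; the longest accepting path visits 4 useful states, giving maximum string length 3.
Counting accepting paths from 8 by length: 2 of length 1, 6 of length 2, 6 of length 3. Total 14.

14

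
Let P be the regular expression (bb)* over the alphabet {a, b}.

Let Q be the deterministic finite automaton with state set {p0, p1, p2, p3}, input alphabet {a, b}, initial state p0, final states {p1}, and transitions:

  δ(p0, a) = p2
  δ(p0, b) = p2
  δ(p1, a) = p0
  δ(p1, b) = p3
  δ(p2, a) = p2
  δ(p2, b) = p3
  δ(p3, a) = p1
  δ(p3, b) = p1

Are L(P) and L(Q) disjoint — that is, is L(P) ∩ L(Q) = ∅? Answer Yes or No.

Converting the expression P to a DFA (subset construction, then merging equivalent states) gives the minimal DFA with states {r0, r1, r2}, start state r0, accepting states {r0} and transitions r0: a→r1, b→r2; r1: a→r1, b→r1; r2: a→r1, b→r0.
Exploring the product automaton P × Q from the start pair (r0, p0), following both machines on each input symbol, reaches 8 state pairs: (r0, p0), (r1, p2), (r2, p2), (r1, p3), (r0, p3), (r1, p1), (r2, p1), (r1, p0).
P accepts in {r0} and Q accepts in {p1}; no reachable pair has both components accepting, so no string drives both machines to acceptance simultaneously and L(P) ∩ L(Q) = ∅.
So no string is accepted by both, and the intersection is empty.

Yes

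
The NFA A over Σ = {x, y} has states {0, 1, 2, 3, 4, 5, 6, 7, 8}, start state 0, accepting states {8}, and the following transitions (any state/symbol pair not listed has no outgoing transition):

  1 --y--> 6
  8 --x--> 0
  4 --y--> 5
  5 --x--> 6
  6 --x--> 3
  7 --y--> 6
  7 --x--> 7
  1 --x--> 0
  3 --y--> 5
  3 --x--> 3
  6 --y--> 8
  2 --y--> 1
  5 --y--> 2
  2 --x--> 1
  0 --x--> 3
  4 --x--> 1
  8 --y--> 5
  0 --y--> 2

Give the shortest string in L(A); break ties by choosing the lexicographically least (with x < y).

xyxy

A breadth-first search from 0 reaches an accepting state first via the path 0 → 3 → 5 → 6 → 8 on input xyxy.
No string of length < 4 is accepted (BFS exhausts all shorter strings without reaching an accepting state), and xyxy is the lexicographically least accepting string of length 4.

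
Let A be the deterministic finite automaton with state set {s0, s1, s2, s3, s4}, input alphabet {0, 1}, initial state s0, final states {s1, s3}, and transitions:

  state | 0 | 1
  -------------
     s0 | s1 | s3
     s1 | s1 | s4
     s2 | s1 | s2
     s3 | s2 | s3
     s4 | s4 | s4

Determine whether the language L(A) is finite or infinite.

State s1 is reachable from the start and can reach an accepting state, and it lies on the cycle s1 → s1.
Traversing that cycle any number of times yields accepted strings of unbounded length, so the language is infinite.

infinite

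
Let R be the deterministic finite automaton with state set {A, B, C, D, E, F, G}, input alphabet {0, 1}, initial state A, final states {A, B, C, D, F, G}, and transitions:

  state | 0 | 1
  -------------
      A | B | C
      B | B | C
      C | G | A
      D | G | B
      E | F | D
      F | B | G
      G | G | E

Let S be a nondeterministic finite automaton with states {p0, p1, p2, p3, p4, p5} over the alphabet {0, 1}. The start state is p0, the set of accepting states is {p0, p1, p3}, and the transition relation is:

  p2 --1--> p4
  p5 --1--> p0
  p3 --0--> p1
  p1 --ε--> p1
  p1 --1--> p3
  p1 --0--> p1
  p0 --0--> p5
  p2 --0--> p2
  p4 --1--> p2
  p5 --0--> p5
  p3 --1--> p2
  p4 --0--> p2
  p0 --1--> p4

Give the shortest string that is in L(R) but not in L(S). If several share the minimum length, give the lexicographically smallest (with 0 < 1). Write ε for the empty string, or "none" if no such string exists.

0

The string 0 is accepted by R but not by S.
No shorter string lies in the difference, and 0 is the lexicographically first length-1 string in L(R) \ L(S).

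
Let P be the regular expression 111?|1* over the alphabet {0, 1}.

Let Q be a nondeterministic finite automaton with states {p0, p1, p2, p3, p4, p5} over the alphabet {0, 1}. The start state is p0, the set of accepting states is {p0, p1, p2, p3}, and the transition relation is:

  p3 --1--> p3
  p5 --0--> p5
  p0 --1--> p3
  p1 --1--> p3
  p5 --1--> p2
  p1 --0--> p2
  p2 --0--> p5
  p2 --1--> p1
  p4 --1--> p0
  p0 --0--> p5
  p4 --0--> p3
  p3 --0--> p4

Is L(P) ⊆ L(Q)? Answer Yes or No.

Yes

Converting the expression P to a DFA (subset construction, then merging equivalent states) gives the minimal DFA with states {r0, r1}, start state r0, accepting states {r0} and transitions r0: 0→r1, 1→r0; r1: 0→r1, 1→r1.
Exploring the product automaton P × Q from the start pair (r0, p0), following both machines on each input symbol, reaches 8 state pairs: (r0, p0), (r1, p5), (r0, p3), (r1, p2), (r1, p4), (r1, p1), (r1, p3), (r1, p0).
P accepts in {r0} and Q accepts in {p0, p1, p2, p3}. The reachable pairs whose P-component is accepting are (r0, p0), (r0, p3); in each of them the Q-component is accepting too, so the product for L(P) \ L(Q) (P-component accepting, Q-component rejecting) has no reachable accepting pair and the difference is empty.
Hence every string in L(P) is also in L(Q).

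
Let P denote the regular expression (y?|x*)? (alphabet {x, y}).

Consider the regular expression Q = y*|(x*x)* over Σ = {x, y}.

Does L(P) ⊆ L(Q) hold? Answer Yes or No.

Yes

Converting the expression P to a DFA (subset construction, then merging equivalent states) gives the minimal DFA with states {p0, p1, p2, p3}, start state p0, accepting states {p0, p1, p2} and transitions p0: x→p1, y→p2; p1: x→p1, y→p3; p2: x→p3, y→p3; p3: x→p3, y→p3.
Converting the expression Q to a DFA (subset construction, then merging equivalent states) gives the minimal DFA with states {q0, q1, q2, q3}, start state q0, accepting states {q0, q1, q2} and transitions q0: x→q1, y→q2; q1: x→q1, y→q3; q2: x→q3, y→q2; q3: x→q3, y→q3.
Exploring the product automaton P × Q from the start pair (p0, q0), following both machines on each input symbol, reaches 5 state pairs: (p0, q0), (p1, q1), (p2, q2), (p3, q3), (p3, q2).
P accepts in {p0, p1, p2} and Q accepts in {q0, q1, q2}. The reachable pairs whose P-component is accepting are (p0, q0), (p1, q1), (p2, q2); in each of them the Q-component is accepting too, so the product for L(P) \ L(Q) (P-component accepting, Q-component rejecting) has no reachable accepting pair and the difference is empty.
Hence every string in L(P) is also in L(Q).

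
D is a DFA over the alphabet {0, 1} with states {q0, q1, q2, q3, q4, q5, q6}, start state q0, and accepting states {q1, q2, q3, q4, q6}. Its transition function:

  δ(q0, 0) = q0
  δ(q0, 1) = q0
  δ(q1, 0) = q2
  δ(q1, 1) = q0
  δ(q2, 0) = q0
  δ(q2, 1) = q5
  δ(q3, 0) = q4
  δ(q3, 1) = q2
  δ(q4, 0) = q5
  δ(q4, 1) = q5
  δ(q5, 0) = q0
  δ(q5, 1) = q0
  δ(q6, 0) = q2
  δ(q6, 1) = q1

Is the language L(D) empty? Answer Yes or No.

Yes

The states reachable from the start state are {q0}.
None of the accepting states {q1, q2, q3, q4, q6} is reachable, so no string is accepted and L(D) = ∅.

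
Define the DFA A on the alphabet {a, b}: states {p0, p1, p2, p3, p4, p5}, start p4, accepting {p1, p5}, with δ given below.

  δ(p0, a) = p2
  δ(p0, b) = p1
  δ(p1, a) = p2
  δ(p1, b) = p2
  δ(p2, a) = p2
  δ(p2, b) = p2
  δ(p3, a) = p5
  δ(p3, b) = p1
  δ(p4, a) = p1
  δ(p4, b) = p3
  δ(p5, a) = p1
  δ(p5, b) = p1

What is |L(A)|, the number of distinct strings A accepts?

5

The useful subgraph on states {p1, p3, p4, p5} is acyclic, so L(A) is finite; the longest accepting path visits 4 useful states, giving maximum string length 3.
Counting accepting paths from p4 by length: 1 of length 1, 2 of length 2, 2 of length 3. Total 5.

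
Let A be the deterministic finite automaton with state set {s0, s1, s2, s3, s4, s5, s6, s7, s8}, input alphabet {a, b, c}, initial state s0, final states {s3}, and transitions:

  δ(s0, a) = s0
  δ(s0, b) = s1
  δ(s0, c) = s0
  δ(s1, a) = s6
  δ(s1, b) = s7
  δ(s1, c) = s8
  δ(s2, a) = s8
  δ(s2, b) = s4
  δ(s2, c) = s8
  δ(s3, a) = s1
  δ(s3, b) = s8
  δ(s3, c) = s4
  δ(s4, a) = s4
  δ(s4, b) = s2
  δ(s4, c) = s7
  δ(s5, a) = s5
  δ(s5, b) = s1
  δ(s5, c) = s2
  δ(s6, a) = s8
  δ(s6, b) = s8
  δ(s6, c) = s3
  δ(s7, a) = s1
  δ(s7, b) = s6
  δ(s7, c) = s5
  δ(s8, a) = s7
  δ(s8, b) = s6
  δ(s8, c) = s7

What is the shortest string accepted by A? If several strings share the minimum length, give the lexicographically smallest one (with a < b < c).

bac

A breadth-first search from s0 reaches an accepting state first via the path s0 → s1 → s6 → s3 on input bac.
No string of length < 3 is accepted (BFS exhausts all shorter strings without reaching an accepting state), and bac is the lexicographically least accepting string of length 3.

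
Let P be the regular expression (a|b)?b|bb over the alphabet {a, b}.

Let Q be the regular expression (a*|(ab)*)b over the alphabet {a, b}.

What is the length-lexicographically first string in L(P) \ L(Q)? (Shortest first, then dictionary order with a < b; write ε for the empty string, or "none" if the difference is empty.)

The string bb is accepted by P but not by Q.
No shorter string lies in the difference, and bb is the lexicographically first length-2 string in L(P) \ L(Q).

bb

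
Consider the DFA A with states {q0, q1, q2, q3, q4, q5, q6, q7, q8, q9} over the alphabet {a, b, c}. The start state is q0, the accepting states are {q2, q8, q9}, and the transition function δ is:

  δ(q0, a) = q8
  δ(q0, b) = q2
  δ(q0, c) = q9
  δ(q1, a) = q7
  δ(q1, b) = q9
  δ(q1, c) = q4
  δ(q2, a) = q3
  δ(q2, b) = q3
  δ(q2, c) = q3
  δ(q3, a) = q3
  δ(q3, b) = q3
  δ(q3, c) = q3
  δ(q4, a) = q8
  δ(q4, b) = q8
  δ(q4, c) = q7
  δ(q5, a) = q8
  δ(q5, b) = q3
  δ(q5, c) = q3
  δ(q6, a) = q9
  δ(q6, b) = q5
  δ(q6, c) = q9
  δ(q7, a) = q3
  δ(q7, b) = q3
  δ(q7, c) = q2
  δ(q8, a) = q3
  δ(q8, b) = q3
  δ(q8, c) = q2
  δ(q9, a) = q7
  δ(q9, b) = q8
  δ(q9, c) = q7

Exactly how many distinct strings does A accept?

8

The useful subgraph on states {q0, q2, q7, q8, q9} is acyclic, so L(A) is finite; the longest accepting path visits 4 useful states, giving maximum string length 3.
Counting accepting paths from q0 by length: 3 of length 1, 2 of length 2, 3 of length 3. Total 8.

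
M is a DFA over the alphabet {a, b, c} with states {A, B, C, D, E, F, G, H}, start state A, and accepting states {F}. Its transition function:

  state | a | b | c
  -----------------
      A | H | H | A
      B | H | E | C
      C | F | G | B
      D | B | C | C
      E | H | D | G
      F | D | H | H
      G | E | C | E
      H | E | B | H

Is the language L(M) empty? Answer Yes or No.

The string abca is accepted: the run A → H → B → C → F ends in the accepting state F.
Since at least one string is accepted, L(M) is not empty.

No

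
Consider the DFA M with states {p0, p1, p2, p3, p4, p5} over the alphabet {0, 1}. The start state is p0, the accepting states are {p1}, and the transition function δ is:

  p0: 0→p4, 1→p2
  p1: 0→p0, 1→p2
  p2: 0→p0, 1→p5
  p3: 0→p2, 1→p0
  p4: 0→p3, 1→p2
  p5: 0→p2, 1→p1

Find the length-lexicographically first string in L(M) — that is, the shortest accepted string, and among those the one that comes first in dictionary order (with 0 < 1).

111

A breadth-first search from p0 reaches an accepting state first via the path p0 → p2 → p5 → p1 on input 111.
No string of length < 3 is accepted (BFS exhausts all shorter strings without reaching an accepting state), and 111 is the lexicographically least accepting string of length 3.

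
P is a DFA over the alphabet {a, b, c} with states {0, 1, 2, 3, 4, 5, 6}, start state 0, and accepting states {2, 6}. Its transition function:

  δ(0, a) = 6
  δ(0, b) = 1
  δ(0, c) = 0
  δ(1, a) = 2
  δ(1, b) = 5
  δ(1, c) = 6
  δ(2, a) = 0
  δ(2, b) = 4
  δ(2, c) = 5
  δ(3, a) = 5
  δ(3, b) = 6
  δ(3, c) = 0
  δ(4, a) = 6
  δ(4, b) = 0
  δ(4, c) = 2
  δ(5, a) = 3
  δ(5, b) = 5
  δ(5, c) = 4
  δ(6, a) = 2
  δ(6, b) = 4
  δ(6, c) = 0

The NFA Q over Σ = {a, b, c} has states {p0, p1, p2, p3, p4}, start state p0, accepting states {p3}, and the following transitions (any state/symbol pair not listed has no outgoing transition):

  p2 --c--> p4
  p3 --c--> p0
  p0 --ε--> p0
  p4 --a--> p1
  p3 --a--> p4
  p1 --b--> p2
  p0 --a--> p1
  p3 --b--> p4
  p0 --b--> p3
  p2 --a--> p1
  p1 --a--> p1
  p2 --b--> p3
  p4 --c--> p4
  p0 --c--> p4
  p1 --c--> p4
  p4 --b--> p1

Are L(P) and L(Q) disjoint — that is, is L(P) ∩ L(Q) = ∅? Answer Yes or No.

Exploring the product automaton P × Q from the start pair (0, p0), following both machines on each input symbol, reaches 27 state pairs: (0, p0), (6, p1), (1, p3), (0, p4), (2, p1), (4, p2), (2, p4), (5, p4), (6, p0), (1, p1), (0, p1), (0, p3), (4, p1), (3, p1), (5, p1), (4, p4), (4, p3), (5, p2), (6, p4), (1, p2), (1, p4), (0, p2), (6, p2), (2, p0), (5, p3), (3, p4), (4, p0).
P accepts in {2, 6} and Q accepts in {p3}; no reachable pair has both components accepting, so no string drives both machines to acceptance simultaneously and L(P) ∩ L(Q) = ∅.
So no string is accepted by both, and the intersection is empty.

Yes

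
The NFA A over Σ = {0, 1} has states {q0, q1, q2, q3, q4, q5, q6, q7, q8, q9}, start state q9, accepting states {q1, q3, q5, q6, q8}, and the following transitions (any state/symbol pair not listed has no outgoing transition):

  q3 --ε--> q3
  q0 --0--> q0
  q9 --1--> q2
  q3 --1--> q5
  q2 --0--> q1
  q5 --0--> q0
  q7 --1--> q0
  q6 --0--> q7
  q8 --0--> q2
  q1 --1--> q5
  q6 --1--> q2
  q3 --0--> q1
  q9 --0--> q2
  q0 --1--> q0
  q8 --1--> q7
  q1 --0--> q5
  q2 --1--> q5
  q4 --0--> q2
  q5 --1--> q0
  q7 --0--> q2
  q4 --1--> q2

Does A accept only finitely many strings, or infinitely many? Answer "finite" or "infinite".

finite

The useful states (reachable from q9 and able to reach an accepting state) are {q1, q2, q5, q9}.
Restricted to these states the transition graph has no cycle, so every accepting path has bounded length and L is finite.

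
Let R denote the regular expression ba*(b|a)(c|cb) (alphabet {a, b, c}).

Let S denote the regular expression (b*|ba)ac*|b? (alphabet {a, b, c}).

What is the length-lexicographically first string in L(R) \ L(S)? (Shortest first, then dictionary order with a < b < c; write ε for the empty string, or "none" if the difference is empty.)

bbc

The string bbc is accepted by R but not by S.
No shorter string lies in the difference, and bbc is the lexicographically first length-3 string in L(R) \ L(S).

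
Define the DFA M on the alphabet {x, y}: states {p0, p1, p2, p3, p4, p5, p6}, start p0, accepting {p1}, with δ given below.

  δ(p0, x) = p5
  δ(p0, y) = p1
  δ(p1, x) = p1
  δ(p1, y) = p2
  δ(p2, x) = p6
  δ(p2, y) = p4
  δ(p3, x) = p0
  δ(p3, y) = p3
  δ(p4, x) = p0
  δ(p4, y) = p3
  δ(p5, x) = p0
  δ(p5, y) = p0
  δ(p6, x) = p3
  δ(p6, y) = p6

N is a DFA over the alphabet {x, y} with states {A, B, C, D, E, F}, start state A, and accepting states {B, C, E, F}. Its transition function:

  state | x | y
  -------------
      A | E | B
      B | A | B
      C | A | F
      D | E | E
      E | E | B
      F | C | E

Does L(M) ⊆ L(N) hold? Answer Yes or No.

The string yx is in L(M) but not in L(N).
So L(M) ⊄ L(N).

No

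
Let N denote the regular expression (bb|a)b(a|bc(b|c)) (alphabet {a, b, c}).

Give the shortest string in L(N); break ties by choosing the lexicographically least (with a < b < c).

aba

By inspection of the expression, no string of length less than 3 matches, and aba is the lexicographically first match of length 3.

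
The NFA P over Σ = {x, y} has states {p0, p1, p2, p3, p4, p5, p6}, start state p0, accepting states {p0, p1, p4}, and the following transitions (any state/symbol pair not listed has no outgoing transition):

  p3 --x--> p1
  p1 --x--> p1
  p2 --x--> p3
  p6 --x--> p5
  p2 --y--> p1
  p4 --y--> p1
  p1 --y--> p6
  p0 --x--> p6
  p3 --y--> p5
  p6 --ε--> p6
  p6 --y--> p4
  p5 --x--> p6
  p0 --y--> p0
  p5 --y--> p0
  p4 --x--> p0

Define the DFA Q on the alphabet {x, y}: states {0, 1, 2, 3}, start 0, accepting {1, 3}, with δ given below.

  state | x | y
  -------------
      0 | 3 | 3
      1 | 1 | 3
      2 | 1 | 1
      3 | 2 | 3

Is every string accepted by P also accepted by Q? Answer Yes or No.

No

The empty string ε is in L(P) but not in L(Q).
So L(P) ⊄ L(Q).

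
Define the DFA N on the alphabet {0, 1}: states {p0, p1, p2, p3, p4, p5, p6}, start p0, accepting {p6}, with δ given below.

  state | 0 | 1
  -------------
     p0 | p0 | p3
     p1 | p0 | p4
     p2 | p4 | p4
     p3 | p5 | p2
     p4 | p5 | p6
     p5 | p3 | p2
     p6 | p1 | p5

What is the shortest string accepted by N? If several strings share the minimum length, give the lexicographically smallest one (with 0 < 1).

A breadth-first search from p0 reaches an accepting state first via the path p0 → p3 → p2 → p4 → p6 on input 1101.
No string of length < 4 is accepted (BFS exhausts all shorter strings without reaching an accepting state), and 1101 is the lexicographically least accepting string of length 4.

1101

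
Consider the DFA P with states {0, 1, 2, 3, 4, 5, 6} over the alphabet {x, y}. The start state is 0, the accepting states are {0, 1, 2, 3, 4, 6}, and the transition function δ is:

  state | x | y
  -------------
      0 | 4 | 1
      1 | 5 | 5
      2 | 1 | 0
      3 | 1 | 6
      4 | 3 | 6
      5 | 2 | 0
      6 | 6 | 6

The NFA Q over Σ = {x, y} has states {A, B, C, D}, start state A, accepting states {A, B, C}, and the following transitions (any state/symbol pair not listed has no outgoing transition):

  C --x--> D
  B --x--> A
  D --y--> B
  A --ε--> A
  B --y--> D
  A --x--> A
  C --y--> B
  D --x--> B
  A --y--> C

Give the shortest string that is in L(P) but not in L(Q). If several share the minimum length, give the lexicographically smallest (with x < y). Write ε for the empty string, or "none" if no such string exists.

The string xyx is accepted by P but not by Q.
No shorter string lies in the difference, and xyx is the lexicographically first length-3 string in L(P) \ L(Q).

xyx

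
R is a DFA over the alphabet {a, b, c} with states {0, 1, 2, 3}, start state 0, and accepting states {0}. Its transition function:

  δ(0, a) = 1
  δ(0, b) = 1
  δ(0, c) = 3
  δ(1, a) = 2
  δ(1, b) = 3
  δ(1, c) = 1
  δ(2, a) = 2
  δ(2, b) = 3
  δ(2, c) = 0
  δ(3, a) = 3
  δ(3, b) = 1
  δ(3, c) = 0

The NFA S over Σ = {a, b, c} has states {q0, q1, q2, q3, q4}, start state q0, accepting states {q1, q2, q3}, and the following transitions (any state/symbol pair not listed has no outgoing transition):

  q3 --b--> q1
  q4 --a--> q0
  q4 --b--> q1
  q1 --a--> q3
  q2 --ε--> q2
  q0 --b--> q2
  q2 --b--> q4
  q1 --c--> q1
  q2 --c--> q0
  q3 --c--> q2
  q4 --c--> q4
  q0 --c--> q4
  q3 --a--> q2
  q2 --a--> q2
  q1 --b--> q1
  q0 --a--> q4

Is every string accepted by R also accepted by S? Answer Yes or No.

No

The empty string ε is in L(R) but not in L(S).
So L(R) ⊄ L(S).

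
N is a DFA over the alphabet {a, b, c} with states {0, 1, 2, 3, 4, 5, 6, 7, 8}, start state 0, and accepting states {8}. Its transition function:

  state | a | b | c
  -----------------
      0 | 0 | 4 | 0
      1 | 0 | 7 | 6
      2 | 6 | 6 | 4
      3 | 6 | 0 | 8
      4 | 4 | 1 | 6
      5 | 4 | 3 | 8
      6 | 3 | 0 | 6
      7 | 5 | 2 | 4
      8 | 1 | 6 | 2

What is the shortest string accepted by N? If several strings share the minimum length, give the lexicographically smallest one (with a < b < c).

A breadth-first search from 0 reaches an accepting state first via the path 0 → 4 → 6 → 3 → 8 on input bcac.
No string of length < 4 is accepted (BFS exhausts all shorter strings without reaching an accepting state), and bcac is the lexicographically least accepting string of length 4.

bcac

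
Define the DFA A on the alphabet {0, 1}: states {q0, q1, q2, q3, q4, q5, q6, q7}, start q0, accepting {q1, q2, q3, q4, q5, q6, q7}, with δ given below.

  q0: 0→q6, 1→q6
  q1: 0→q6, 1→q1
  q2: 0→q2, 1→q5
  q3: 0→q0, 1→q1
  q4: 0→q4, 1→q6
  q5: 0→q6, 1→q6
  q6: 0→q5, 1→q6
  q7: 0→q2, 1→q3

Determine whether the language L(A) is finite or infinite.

State q6 is reachable from the start and can reach an accepting state, and it lies on the cycle q6 → q5 → q6.
Traversing that cycle any number of times yields accepted strings of unbounded length, so the language is infinite.

infinite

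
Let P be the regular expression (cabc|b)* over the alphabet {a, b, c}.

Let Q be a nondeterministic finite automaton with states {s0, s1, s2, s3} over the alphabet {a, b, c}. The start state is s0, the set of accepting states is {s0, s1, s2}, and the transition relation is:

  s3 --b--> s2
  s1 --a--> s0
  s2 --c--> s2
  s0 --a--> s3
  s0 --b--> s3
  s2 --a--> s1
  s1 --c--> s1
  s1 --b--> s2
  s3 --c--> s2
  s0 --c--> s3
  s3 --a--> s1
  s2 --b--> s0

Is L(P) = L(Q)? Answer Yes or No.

The string b is accepted by P but rejected by Q.
So L(P) ≠ L(Q).

No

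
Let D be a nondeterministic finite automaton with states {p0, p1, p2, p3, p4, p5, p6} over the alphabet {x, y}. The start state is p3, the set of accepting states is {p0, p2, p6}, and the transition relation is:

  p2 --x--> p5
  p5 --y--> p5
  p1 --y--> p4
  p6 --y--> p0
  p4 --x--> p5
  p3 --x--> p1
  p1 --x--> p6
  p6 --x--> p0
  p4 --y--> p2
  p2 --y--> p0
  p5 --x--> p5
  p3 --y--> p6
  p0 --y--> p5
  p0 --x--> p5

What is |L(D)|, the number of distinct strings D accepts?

8

The useful subgraph on states {p0, p1, p2, p3, p4, p6} is acyclic, so L(D) is finite; the longest accepting path visits 5 useful states, giving maximum string length 4.
Counting accepting paths from p3 by length: 1 of length 1, 3 of length 2, 3 of length 3, 1 of length 4. Total 8.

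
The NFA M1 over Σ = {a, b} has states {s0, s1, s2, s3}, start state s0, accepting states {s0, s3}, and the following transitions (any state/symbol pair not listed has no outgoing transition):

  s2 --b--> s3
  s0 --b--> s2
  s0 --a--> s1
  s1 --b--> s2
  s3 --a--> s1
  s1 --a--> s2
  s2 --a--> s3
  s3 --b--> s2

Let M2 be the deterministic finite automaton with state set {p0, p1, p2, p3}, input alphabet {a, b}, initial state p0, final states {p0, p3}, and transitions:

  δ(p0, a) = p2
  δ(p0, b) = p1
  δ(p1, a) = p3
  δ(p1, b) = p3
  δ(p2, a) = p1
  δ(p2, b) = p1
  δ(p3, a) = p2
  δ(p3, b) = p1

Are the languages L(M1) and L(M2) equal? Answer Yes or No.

Exploring the product automaton M1 × M2 from the start pair (s0, p0), following both machines on each input symbol, reaches 4 state pairs: (s0, p0), (s1, p2), (s2, p1), (s3, p3).
M1 accepts in {s0, s3} and M2 accepts in {p0, p3}. In every reachable pair the two components are either both accepting — (s0, p0), (s3, p3) — or both non-accepting, so no string is accepted by exactly one of the machines: L(M1) \ L(M2) and L(M2) \ L(M1) are both empty.
Hence every string is accepted by M1 iff it is accepted by M2, and the two languages coincide.

Yes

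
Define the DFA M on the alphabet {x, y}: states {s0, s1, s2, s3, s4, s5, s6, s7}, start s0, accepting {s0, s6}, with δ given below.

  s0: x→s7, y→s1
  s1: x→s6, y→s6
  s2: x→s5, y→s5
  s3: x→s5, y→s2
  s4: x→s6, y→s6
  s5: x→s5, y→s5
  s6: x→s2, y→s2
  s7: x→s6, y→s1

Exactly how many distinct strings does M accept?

6

The useful subgraph on states {s0, s1, s6, s7} is acyclic, so L(M) is finite; the longest accepting path visits 4 useful states, giving maximum string length 3.
Counting accepting paths from s0 by length: 1 of length 0, 3 of length 2, 2 of length 3. Total 6.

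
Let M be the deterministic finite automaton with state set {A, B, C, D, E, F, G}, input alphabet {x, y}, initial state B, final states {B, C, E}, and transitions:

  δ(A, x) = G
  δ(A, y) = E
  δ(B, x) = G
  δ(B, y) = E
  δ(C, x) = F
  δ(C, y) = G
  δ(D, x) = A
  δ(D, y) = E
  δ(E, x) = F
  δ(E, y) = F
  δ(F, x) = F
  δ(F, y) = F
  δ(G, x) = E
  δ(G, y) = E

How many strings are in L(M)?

4

The useful subgraph on states {B, E, G} is acyclic, so L(M) is finite; the longest accepting path visits 3 useful states, giving maximum string length 2.
Counting accepting paths from B by length: 1 of length 0, 1 of length 1, 2 of length 2. Total 4.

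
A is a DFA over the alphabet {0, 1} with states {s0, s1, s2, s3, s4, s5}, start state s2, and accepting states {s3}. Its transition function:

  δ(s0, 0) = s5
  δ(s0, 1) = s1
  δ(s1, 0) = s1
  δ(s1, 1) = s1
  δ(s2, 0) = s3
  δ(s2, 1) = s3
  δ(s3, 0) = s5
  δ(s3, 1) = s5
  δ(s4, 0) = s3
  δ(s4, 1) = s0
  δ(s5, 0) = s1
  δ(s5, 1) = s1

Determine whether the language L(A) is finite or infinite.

The useful states (reachable from s2 and able to reach an accepting state) are {s2, s3}.
Restricted to these states the transition graph has no cycle, so every accepting path has bounded length and L is finite.

finite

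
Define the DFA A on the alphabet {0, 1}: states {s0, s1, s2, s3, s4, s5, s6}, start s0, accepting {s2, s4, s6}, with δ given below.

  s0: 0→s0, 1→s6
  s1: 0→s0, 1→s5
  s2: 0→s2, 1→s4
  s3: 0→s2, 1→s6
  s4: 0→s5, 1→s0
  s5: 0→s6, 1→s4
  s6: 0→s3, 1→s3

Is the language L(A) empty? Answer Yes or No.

No

The string 1 is accepted: the run s0 → s6 ends in the accepting state s6.
Since at least one string is accepted, L(A) is not empty.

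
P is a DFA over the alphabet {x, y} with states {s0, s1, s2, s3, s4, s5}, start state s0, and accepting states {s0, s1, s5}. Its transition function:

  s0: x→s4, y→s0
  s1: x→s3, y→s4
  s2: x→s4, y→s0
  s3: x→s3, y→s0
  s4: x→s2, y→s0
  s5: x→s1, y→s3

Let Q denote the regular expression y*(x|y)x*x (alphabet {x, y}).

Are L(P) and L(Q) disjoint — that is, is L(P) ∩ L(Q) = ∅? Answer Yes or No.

Converting the expression Q to a DFA (subset construction, then merging equivalent states) gives the minimal DFA with states {q0, q1, q2, q3, q4}, start state q0, accepting states {q3} and transitions q0: x→q1, y→q2; q1: x→q3, y→q4; q2: x→q3, y→q2; q3: x→q3, y→q4; q4: x→q4, y→q4.
Exploring the product automaton P × Q from the start pair (s0, q0), following both machines on each input symbol, reaches 8 state pairs: (s0, q0), (s4, q1), (s0, q2), (s2, q3), (s0, q4), (s4, q3), (s4, q4), (s2, q4).
P accepts in {s0, s1, s5} and Q accepts in {q3}; no reachable pair has both components accepting, so no string drives both machines to acceptance simultaneously and L(P) ∩ L(Q) = ∅.
So no string is accepted by both, and the intersection is empty.

Yes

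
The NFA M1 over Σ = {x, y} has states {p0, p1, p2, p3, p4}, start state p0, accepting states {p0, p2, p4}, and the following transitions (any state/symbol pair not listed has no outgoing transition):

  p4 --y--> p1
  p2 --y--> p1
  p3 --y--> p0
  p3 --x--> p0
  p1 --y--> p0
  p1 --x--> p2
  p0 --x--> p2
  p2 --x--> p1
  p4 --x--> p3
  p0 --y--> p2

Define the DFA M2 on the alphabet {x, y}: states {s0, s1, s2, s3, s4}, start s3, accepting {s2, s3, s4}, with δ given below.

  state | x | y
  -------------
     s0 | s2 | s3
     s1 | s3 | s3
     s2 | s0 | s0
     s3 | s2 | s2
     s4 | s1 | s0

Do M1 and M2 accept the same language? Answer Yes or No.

Exploring the product automaton M1 × M2 from the start pair (p0, s3), following both machines on each input symbol, reaches 3 state pairs: (p0, s3), (p2, s2), (p1, s0).
M1 accepts in {p0, p2, p4} and M2 accepts in {s2, s3, s4}. In every reachable pair the two components are either both accepting — (p0, s3), (p2, s2) — or both non-accepting, so no string is accepted by exactly one of the machines: L(M1) \ L(M2) and L(M2) \ L(M1) are both empty.
Hence every string is accepted by M1 iff it is accepted by M2, and the two languages coincide.

Yes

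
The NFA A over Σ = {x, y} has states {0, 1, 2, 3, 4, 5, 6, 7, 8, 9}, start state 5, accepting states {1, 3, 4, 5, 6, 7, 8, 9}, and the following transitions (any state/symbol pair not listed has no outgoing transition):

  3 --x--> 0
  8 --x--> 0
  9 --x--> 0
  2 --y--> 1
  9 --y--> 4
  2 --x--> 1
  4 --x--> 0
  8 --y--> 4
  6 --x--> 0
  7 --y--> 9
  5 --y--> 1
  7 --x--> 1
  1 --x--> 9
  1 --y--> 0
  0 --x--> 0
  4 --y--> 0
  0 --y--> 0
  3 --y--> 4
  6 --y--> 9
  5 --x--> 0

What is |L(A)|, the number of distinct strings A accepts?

4

The useful subgraph on states {1, 4, 5, 9} is acyclic, so L(A) is finite; the longest accepting path visits 4 useful states, giving maximum string length 3.
Counting accepting paths from 5 by length: 1 of length 0, 1 of length 1, 1 of length 2, 1 of length 3. Total 4.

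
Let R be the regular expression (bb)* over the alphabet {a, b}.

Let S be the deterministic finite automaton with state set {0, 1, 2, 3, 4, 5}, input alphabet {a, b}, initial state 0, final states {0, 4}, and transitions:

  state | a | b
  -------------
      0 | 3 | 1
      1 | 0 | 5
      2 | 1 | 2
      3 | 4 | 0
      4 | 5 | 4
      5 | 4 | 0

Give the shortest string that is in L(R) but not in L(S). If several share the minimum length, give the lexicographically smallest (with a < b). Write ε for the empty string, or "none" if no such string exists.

The string bb is accepted by R but not by S.
No shorter string lies in the difference, and bb is the lexicographically first length-2 string in L(R) \ L(S).

bb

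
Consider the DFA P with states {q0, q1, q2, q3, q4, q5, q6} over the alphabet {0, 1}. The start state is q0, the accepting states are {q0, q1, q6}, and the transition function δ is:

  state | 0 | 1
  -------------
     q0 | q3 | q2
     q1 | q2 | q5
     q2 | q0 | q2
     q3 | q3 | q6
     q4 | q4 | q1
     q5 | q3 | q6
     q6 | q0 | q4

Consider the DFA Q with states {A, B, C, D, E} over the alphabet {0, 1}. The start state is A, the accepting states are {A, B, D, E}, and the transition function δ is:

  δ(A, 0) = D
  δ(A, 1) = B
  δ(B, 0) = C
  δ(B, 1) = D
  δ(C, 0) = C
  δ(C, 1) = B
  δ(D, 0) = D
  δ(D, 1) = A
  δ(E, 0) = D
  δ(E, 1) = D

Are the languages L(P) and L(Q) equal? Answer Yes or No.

The string 10 is accepted by P but rejected by Q.
So L(P) ≠ L(Q).

No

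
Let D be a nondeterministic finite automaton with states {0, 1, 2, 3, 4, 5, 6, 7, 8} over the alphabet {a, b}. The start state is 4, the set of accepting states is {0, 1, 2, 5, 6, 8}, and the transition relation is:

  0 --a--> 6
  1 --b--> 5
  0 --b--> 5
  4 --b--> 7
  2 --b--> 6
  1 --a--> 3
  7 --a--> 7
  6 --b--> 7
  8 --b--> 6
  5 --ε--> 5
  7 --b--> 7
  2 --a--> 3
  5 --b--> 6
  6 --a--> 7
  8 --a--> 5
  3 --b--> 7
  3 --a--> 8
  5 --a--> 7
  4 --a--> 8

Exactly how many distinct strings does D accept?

The useful subgraph on states {4, 5, 6, 8} is acyclic, so L(D) is finite; the longest accepting path visits 4 useful states, giving maximum string length 3.
Counting accepting paths from 4 by length: 1 of length 1, 2 of length 2, 1 of length 3. Total 4.

4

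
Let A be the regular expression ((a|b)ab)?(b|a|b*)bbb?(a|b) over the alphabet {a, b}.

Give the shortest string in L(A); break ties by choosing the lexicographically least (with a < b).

bba

By inspection of the expression, no string of length less than 3 matches, and bba is the lexicographically first match of length 3.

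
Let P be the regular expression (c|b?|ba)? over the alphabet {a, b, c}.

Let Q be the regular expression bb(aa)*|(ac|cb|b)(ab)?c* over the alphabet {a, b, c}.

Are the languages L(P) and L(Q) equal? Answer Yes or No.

No

The empty string ε is accepted by P but rejected by Q.
So L(P) ≠ L(Q).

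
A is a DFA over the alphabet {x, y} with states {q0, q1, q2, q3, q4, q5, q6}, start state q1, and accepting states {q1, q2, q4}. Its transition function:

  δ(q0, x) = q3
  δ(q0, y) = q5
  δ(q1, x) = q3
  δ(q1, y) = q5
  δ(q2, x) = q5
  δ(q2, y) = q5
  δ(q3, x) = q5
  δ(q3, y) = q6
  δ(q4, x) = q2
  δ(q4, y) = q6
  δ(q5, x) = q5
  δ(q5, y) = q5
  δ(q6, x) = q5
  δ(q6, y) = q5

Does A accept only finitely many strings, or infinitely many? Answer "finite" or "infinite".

finite

The useful states (reachable from q1 and able to reach an accepting state) are {q1}.
Restricted to these states the transition graph has no cycle, so every accepting path has bounded length and L is finite.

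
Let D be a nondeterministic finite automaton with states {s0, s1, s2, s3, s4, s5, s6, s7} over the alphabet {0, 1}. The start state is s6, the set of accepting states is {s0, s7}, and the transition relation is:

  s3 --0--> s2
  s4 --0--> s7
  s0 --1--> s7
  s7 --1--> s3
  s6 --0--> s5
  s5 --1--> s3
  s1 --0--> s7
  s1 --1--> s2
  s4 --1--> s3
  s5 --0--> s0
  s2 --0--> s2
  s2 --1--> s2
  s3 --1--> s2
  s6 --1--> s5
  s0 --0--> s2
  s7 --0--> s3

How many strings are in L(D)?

4

The useful subgraph on states {s0, s5, s6, s7} is acyclic, so L(D) is finite; the longest accepting path visits 4 useful states, giving maximum string length 3.
Counting accepting paths from s6 by length: 2 of length 2, 2 of length 3. Total 4.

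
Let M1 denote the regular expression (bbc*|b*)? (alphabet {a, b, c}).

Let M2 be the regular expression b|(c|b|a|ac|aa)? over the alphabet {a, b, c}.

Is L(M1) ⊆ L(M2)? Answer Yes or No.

No

The string bb is in L(M1) but not in L(M2).
So L(M1) ⊄ L(M2).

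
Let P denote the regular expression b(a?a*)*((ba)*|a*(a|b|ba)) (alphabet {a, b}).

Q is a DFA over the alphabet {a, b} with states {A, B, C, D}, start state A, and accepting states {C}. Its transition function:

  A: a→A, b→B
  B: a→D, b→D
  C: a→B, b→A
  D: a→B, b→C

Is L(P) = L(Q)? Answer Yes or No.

No

The string b is accepted by P but rejected by Q.
So L(P) ≠ L(Q).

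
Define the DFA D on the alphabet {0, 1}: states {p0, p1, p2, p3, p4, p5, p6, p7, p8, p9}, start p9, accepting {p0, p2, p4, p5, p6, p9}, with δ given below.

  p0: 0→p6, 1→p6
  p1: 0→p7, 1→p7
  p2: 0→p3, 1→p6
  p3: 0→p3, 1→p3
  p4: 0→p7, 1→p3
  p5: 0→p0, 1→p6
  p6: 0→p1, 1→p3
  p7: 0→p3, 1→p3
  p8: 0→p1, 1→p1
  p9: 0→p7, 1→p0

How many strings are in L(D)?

The useful subgraph on states {p0, p6, p9} is acyclic, so L(D) is finite; the longest accepting path visits 3 useful states, giving maximum string length 2.
Counting accepting paths from p9 by length: 1 of length 0, 1 of length 1, 2 of length 2. Total 4.

4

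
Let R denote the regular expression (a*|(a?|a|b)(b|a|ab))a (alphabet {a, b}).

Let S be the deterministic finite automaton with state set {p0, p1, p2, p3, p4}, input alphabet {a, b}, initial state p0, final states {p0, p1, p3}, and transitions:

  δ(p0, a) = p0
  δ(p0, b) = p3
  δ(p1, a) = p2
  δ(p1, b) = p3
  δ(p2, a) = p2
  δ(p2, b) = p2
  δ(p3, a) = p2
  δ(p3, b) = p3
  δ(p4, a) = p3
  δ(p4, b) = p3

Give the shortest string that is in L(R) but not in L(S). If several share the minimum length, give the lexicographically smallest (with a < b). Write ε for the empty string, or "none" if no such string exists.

ba

The string ba is accepted by R but not by S.
No shorter string lies in the difference, and ba is the lexicographically first length-2 string in L(R) \ L(S).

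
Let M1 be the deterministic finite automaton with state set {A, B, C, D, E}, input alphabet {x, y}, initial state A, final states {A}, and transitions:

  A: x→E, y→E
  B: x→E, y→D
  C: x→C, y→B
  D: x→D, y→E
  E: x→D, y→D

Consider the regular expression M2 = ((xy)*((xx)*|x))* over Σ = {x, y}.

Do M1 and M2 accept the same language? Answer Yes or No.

The string x is accepted by M2 but rejected by M1.
So L(M1) ≠ L(M2).

No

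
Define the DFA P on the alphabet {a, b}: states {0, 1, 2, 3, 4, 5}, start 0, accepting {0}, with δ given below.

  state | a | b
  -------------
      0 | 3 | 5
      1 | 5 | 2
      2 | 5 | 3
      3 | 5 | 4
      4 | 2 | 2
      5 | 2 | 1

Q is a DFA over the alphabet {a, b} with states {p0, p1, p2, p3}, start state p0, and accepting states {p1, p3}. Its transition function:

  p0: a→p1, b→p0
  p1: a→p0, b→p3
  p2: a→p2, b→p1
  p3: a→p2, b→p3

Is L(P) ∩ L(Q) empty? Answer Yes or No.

Exploring the product automaton P × Q from the start pair (0, p0), following both machines on each input symbol, reaches 16 state pairs: (0, p0), (3, p1), (5, p0), (4, p3), (2, p1), (1, p0), (2, p2), (2, p3), (3, p3), (5, p1), (2, p0), (5, p2), (1, p3), (3, p0), (1, p1), (4, p0).
P accepts in {0} and Q accepts in {p1, p3}; no reachable pair has both components accepting, so no string drives both machines to acceptance simultaneously and L(P) ∩ L(Q) = ∅.
So no string is accepted by both, and the intersection is empty.

Yes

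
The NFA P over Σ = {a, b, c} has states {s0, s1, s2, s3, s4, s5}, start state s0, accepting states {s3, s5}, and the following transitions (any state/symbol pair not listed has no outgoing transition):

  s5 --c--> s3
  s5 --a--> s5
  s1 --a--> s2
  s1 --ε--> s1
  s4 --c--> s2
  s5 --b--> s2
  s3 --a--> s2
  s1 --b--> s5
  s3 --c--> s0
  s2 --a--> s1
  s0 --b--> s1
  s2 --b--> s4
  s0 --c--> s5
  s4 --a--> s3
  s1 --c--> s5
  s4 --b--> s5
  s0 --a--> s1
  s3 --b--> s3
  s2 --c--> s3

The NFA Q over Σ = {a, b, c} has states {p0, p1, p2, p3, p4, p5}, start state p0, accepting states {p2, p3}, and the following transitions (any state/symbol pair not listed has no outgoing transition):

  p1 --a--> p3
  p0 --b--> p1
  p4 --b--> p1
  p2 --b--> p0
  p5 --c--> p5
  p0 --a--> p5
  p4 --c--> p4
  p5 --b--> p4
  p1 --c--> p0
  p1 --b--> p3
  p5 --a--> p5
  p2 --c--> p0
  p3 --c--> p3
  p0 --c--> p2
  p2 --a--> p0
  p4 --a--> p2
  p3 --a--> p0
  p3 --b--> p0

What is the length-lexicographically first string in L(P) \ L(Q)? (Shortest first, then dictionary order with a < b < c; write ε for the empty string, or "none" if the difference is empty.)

The string ab is accepted by P but not by Q.
No shorter string lies in the difference, and ab is the lexicographically first length-2 string in L(P) \ L(Q).

ab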